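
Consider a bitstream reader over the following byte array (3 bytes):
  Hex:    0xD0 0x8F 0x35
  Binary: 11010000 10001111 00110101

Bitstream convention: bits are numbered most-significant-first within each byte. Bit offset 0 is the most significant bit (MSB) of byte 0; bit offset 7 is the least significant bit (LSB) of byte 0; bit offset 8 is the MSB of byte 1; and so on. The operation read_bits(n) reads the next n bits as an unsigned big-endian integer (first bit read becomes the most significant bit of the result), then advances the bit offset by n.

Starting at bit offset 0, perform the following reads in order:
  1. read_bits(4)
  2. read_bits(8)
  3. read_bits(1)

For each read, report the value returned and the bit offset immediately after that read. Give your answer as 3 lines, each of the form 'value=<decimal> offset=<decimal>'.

Read 1: bits[0:4] width=4 -> value=13 (bin 1101); offset now 4 = byte 0 bit 4; 20 bits remain
Read 2: bits[4:12] width=8 -> value=8 (bin 00001000); offset now 12 = byte 1 bit 4; 12 bits remain
Read 3: bits[12:13] width=1 -> value=1 (bin 1); offset now 13 = byte 1 bit 5; 11 bits remain

Answer: value=13 offset=4
value=8 offset=12
value=1 offset=13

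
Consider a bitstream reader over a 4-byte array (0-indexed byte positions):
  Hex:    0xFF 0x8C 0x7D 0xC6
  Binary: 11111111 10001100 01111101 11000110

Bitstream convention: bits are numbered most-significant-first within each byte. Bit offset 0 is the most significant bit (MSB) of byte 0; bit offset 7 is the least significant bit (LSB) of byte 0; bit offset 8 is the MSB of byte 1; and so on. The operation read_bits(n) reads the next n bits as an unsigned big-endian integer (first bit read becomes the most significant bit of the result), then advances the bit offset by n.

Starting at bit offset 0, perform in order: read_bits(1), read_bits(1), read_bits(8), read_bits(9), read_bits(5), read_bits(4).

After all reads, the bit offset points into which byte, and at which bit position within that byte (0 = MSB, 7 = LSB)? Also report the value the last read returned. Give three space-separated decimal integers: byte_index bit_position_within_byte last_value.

Answer: 3 4 12

Derivation:
Read 1: bits[0:1] width=1 -> value=1 (bin 1); offset now 1 = byte 0 bit 1; 31 bits remain
Read 2: bits[1:2] width=1 -> value=1 (bin 1); offset now 2 = byte 0 bit 2; 30 bits remain
Read 3: bits[2:10] width=8 -> value=254 (bin 11111110); offset now 10 = byte 1 bit 2; 22 bits remain
Read 4: bits[10:19] width=9 -> value=99 (bin 001100011); offset now 19 = byte 2 bit 3; 13 bits remain
Read 5: bits[19:24] width=5 -> value=29 (bin 11101); offset now 24 = byte 3 bit 0; 8 bits remain
Read 6: bits[24:28] width=4 -> value=12 (bin 1100); offset now 28 = byte 3 bit 4; 4 bits remain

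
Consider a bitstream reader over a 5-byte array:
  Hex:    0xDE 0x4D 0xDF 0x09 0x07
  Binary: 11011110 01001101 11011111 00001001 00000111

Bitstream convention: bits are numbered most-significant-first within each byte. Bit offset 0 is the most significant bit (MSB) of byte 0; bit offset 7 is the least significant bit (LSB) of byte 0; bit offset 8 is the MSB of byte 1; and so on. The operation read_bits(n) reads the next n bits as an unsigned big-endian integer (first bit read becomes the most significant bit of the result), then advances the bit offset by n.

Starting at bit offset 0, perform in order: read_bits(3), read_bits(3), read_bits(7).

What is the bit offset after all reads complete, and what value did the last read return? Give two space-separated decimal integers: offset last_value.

Answer: 13 73

Derivation:
Read 1: bits[0:3] width=3 -> value=6 (bin 110); offset now 3 = byte 0 bit 3; 37 bits remain
Read 2: bits[3:6] width=3 -> value=7 (bin 111); offset now 6 = byte 0 bit 6; 34 bits remain
Read 3: bits[6:13] width=7 -> value=73 (bin 1001001); offset now 13 = byte 1 bit 5; 27 bits remain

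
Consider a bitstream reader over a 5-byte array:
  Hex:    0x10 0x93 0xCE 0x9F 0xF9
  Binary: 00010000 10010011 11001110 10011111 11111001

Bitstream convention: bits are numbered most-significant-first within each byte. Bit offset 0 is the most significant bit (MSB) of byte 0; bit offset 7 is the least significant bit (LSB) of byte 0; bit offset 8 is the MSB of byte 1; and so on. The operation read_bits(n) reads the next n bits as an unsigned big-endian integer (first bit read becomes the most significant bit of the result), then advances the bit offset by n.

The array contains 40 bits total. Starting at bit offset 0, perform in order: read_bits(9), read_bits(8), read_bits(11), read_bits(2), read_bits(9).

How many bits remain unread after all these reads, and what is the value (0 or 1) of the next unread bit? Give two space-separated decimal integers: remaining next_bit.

Answer: 1 1

Derivation:
Read 1: bits[0:9] width=9 -> value=33 (bin 000100001); offset now 9 = byte 1 bit 1; 31 bits remain
Read 2: bits[9:17] width=8 -> value=39 (bin 00100111); offset now 17 = byte 2 bit 1; 23 bits remain
Read 3: bits[17:28] width=11 -> value=1257 (bin 10011101001); offset now 28 = byte 3 bit 4; 12 bits remain
Read 4: bits[28:30] width=2 -> value=3 (bin 11); offset now 30 = byte 3 bit 6; 10 bits remain
Read 5: bits[30:39] width=9 -> value=508 (bin 111111100); offset now 39 = byte 4 bit 7; 1 bits remain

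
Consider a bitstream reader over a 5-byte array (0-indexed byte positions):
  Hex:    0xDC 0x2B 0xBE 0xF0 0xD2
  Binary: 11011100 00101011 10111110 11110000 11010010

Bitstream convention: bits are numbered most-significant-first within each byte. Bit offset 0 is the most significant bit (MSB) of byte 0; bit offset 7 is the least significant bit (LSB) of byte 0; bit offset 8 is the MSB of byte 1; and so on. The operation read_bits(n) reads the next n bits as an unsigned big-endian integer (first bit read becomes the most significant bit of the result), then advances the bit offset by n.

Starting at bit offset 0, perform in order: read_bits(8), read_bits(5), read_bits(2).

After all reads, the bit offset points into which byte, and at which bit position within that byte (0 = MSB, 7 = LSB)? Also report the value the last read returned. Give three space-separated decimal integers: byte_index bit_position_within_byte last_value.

Read 1: bits[0:8] width=8 -> value=220 (bin 11011100); offset now 8 = byte 1 bit 0; 32 bits remain
Read 2: bits[8:13] width=5 -> value=5 (bin 00101); offset now 13 = byte 1 bit 5; 27 bits remain
Read 3: bits[13:15] width=2 -> value=1 (bin 01); offset now 15 = byte 1 bit 7; 25 bits remain

Answer: 1 7 1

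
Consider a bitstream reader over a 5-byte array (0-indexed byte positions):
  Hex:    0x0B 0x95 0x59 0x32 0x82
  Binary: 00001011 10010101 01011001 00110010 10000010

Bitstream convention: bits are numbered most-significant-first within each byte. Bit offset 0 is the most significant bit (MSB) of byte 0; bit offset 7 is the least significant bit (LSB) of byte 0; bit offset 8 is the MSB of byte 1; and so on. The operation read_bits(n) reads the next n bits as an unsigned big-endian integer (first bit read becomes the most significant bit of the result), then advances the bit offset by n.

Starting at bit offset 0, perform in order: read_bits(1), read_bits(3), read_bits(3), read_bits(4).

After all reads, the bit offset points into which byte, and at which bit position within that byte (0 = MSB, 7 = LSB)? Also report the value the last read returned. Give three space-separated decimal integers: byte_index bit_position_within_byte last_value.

Read 1: bits[0:1] width=1 -> value=0 (bin 0); offset now 1 = byte 0 bit 1; 39 bits remain
Read 2: bits[1:4] width=3 -> value=0 (bin 000); offset now 4 = byte 0 bit 4; 36 bits remain
Read 3: bits[4:7] width=3 -> value=5 (bin 101); offset now 7 = byte 0 bit 7; 33 bits remain
Read 4: bits[7:11] width=4 -> value=12 (bin 1100); offset now 11 = byte 1 bit 3; 29 bits remain

Answer: 1 3 12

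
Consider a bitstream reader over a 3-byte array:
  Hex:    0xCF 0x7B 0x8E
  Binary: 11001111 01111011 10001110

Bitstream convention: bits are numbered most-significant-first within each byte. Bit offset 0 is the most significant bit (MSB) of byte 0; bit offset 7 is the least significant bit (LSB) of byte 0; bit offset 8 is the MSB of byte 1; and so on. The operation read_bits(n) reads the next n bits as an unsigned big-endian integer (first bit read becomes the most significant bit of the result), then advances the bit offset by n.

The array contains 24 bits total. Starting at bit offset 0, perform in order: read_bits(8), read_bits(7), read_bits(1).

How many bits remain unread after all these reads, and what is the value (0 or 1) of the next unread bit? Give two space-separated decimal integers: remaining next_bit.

Answer: 8 1

Derivation:
Read 1: bits[0:8] width=8 -> value=207 (bin 11001111); offset now 8 = byte 1 bit 0; 16 bits remain
Read 2: bits[8:15] width=7 -> value=61 (bin 0111101); offset now 15 = byte 1 bit 7; 9 bits remain
Read 3: bits[15:16] width=1 -> value=1 (bin 1); offset now 16 = byte 2 bit 0; 8 bits remain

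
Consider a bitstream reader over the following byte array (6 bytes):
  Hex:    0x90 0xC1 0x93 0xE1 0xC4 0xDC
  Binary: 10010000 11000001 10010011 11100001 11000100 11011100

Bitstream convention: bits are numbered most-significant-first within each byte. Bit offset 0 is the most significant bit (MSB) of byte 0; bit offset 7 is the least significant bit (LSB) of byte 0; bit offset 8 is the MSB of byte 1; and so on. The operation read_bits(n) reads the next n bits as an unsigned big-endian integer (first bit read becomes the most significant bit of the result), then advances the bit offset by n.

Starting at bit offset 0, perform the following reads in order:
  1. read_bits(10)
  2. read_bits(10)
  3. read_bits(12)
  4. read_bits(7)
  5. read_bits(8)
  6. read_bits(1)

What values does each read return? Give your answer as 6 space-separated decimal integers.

Answer: 579 25 993 98 110 0

Derivation:
Read 1: bits[0:10] width=10 -> value=579 (bin 1001000011); offset now 10 = byte 1 bit 2; 38 bits remain
Read 2: bits[10:20] width=10 -> value=25 (bin 0000011001); offset now 20 = byte 2 bit 4; 28 bits remain
Read 3: bits[20:32] width=12 -> value=993 (bin 001111100001); offset now 32 = byte 4 bit 0; 16 bits remain
Read 4: bits[32:39] width=7 -> value=98 (bin 1100010); offset now 39 = byte 4 bit 7; 9 bits remain
Read 5: bits[39:47] width=8 -> value=110 (bin 01101110); offset now 47 = byte 5 bit 7; 1 bits remain
Read 6: bits[47:48] width=1 -> value=0 (bin 0); offset now 48 = byte 6 bit 0; 0 bits remain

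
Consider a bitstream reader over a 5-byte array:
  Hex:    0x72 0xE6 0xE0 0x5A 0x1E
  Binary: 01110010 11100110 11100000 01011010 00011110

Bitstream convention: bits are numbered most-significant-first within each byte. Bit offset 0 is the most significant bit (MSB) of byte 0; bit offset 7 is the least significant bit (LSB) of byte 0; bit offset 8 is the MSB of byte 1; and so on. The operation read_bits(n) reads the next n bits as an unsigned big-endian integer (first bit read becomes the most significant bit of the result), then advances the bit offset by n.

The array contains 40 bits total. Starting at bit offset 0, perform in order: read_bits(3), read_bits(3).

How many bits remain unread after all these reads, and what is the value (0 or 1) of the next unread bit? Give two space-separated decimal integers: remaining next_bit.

Answer: 34 1

Derivation:
Read 1: bits[0:3] width=3 -> value=3 (bin 011); offset now 3 = byte 0 bit 3; 37 bits remain
Read 2: bits[3:6] width=3 -> value=4 (bin 100); offset now 6 = byte 0 bit 6; 34 bits remain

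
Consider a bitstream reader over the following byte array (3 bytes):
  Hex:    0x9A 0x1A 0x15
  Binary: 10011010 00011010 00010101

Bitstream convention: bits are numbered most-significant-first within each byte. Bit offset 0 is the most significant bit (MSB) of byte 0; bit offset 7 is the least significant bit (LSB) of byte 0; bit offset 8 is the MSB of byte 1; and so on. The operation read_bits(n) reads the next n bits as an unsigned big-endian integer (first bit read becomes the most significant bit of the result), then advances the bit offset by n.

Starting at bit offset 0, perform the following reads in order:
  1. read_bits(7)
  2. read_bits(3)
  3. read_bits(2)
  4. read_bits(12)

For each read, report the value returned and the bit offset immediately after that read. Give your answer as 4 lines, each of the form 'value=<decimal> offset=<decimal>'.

Read 1: bits[0:7] width=7 -> value=77 (bin 1001101); offset now 7 = byte 0 bit 7; 17 bits remain
Read 2: bits[7:10] width=3 -> value=0 (bin 000); offset now 10 = byte 1 bit 2; 14 bits remain
Read 3: bits[10:12] width=2 -> value=1 (bin 01); offset now 12 = byte 1 bit 4; 12 bits remain
Read 4: bits[12:24] width=12 -> value=2581 (bin 101000010101); offset now 24 = byte 3 bit 0; 0 bits remain

Answer: value=77 offset=7
value=0 offset=10
value=1 offset=12
value=2581 offset=24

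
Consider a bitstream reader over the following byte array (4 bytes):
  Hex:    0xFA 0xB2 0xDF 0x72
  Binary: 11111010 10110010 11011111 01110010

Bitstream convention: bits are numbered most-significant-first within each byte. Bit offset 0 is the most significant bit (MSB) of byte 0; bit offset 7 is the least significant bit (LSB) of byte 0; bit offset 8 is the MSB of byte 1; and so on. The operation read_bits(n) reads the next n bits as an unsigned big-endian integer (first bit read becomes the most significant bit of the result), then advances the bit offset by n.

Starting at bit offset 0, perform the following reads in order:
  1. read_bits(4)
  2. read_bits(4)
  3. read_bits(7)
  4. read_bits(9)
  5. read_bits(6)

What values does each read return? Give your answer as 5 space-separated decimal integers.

Answer: 15 10 89 223 28

Derivation:
Read 1: bits[0:4] width=4 -> value=15 (bin 1111); offset now 4 = byte 0 bit 4; 28 bits remain
Read 2: bits[4:8] width=4 -> value=10 (bin 1010); offset now 8 = byte 1 bit 0; 24 bits remain
Read 3: bits[8:15] width=7 -> value=89 (bin 1011001); offset now 15 = byte 1 bit 7; 17 bits remain
Read 4: bits[15:24] width=9 -> value=223 (bin 011011111); offset now 24 = byte 3 bit 0; 8 bits remain
Read 5: bits[24:30] width=6 -> value=28 (bin 011100); offset now 30 = byte 3 bit 6; 2 bits remain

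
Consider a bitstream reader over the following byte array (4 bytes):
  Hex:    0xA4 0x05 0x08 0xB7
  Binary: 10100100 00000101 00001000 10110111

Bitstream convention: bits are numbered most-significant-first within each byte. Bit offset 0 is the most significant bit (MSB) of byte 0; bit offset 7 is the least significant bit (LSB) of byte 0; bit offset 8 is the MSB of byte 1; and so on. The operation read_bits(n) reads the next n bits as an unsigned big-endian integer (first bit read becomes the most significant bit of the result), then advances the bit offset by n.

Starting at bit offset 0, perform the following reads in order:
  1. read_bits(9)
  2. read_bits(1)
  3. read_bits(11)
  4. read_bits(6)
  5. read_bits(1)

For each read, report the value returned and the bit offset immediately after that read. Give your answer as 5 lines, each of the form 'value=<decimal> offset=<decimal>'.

Answer: value=328 offset=9
value=0 offset=10
value=161 offset=21
value=5 offset=27
value=1 offset=28

Derivation:
Read 1: bits[0:9] width=9 -> value=328 (bin 101001000); offset now 9 = byte 1 bit 1; 23 bits remain
Read 2: bits[9:10] width=1 -> value=0 (bin 0); offset now 10 = byte 1 bit 2; 22 bits remain
Read 3: bits[10:21] width=11 -> value=161 (bin 00010100001); offset now 21 = byte 2 bit 5; 11 bits remain
Read 4: bits[21:27] width=6 -> value=5 (bin 000101); offset now 27 = byte 3 bit 3; 5 bits remain
Read 5: bits[27:28] width=1 -> value=1 (bin 1); offset now 28 = byte 3 bit 4; 4 bits remain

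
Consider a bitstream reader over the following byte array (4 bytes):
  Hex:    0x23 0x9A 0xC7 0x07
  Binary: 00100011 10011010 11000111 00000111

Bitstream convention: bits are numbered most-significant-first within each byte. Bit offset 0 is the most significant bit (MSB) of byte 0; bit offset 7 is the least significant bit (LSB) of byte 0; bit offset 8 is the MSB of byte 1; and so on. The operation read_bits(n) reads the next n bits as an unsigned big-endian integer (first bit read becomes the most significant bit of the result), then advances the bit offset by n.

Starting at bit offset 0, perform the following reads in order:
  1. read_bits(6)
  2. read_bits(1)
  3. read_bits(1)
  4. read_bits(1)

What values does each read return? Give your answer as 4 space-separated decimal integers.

Answer: 8 1 1 1

Derivation:
Read 1: bits[0:6] width=6 -> value=8 (bin 001000); offset now 6 = byte 0 bit 6; 26 bits remain
Read 2: bits[6:7] width=1 -> value=1 (bin 1); offset now 7 = byte 0 bit 7; 25 bits remain
Read 3: bits[7:8] width=1 -> value=1 (bin 1); offset now 8 = byte 1 bit 0; 24 bits remain
Read 4: bits[8:9] width=1 -> value=1 (bin 1); offset now 9 = byte 1 bit 1; 23 bits remain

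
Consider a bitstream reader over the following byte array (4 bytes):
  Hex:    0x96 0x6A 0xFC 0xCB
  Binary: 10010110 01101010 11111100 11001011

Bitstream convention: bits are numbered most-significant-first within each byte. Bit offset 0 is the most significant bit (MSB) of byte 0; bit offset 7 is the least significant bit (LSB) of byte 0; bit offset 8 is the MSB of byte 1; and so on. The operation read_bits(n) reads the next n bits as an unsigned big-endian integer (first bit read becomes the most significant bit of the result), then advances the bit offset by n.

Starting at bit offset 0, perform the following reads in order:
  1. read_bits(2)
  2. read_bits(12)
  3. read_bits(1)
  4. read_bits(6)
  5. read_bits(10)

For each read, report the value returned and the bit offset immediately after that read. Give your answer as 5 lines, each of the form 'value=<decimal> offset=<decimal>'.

Read 1: bits[0:2] width=2 -> value=2 (bin 10); offset now 2 = byte 0 bit 2; 30 bits remain
Read 2: bits[2:14] width=12 -> value=1434 (bin 010110011010); offset now 14 = byte 1 bit 6; 18 bits remain
Read 3: bits[14:15] width=1 -> value=1 (bin 1); offset now 15 = byte 1 bit 7; 17 bits remain
Read 4: bits[15:21] width=6 -> value=31 (bin 011111); offset now 21 = byte 2 bit 5; 11 bits remain
Read 5: bits[21:31] width=10 -> value=613 (bin 1001100101); offset now 31 = byte 3 bit 7; 1 bits remain

Answer: value=2 offset=2
value=1434 offset=14
value=1 offset=15
value=31 offset=21
value=613 offset=31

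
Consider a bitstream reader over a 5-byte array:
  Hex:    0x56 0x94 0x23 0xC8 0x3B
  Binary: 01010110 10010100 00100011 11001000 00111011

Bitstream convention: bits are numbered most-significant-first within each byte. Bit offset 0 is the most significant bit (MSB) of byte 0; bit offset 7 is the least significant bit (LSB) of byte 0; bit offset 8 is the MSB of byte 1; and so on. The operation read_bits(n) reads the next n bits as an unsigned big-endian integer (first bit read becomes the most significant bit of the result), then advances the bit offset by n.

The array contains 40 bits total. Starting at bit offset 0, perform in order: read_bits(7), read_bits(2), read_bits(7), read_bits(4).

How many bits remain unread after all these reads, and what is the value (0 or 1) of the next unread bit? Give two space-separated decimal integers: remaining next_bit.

Answer: 20 0

Derivation:
Read 1: bits[0:7] width=7 -> value=43 (bin 0101011); offset now 7 = byte 0 bit 7; 33 bits remain
Read 2: bits[7:9] width=2 -> value=1 (bin 01); offset now 9 = byte 1 bit 1; 31 bits remain
Read 3: bits[9:16] width=7 -> value=20 (bin 0010100); offset now 16 = byte 2 bit 0; 24 bits remain
Read 4: bits[16:20] width=4 -> value=2 (bin 0010); offset now 20 = byte 2 bit 4; 20 bits remain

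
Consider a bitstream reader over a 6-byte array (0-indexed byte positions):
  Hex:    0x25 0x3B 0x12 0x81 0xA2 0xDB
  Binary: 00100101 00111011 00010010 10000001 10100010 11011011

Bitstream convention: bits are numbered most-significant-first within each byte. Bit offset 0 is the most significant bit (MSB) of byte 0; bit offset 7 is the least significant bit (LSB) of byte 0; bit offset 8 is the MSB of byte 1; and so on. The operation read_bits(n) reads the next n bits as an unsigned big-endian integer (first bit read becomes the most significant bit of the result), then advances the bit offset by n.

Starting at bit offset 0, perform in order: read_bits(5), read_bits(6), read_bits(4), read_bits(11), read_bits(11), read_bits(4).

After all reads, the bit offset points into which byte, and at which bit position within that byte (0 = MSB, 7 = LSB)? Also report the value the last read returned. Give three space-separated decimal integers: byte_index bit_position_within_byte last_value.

Read 1: bits[0:5] width=5 -> value=4 (bin 00100); offset now 5 = byte 0 bit 5; 43 bits remain
Read 2: bits[5:11] width=6 -> value=41 (bin 101001); offset now 11 = byte 1 bit 3; 37 bits remain
Read 3: bits[11:15] width=4 -> value=13 (bin 1101); offset now 15 = byte 1 bit 7; 33 bits remain
Read 4: bits[15:26] width=11 -> value=1098 (bin 10001001010); offset now 26 = byte 3 bit 2; 22 bits remain
Read 5: bits[26:37] width=11 -> value=52 (bin 00000110100); offset now 37 = byte 4 bit 5; 11 bits remain
Read 6: bits[37:41] width=4 -> value=5 (bin 0101); offset now 41 = byte 5 bit 1; 7 bits remain

Answer: 5 1 5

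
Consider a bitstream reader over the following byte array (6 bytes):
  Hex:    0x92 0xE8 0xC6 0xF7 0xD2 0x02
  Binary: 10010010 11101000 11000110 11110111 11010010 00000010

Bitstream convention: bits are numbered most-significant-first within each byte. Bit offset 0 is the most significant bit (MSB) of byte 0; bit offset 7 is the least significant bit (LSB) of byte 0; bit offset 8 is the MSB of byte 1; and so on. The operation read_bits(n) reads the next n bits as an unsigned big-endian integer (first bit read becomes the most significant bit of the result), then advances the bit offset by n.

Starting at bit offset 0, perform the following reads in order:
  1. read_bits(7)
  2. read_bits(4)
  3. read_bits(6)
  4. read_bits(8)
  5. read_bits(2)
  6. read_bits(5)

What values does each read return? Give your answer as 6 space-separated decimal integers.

Answer: 73 7 17 141 3 23

Derivation:
Read 1: bits[0:7] width=7 -> value=73 (bin 1001001); offset now 7 = byte 0 bit 7; 41 bits remain
Read 2: bits[7:11] width=4 -> value=7 (bin 0111); offset now 11 = byte 1 bit 3; 37 bits remain
Read 3: bits[11:17] width=6 -> value=17 (bin 010001); offset now 17 = byte 2 bit 1; 31 bits remain
Read 4: bits[17:25] width=8 -> value=141 (bin 10001101); offset now 25 = byte 3 bit 1; 23 bits remain
Read 5: bits[25:27] width=2 -> value=3 (bin 11); offset now 27 = byte 3 bit 3; 21 bits remain
Read 6: bits[27:32] width=5 -> value=23 (bin 10111); offset now 32 = byte 4 bit 0; 16 bits remain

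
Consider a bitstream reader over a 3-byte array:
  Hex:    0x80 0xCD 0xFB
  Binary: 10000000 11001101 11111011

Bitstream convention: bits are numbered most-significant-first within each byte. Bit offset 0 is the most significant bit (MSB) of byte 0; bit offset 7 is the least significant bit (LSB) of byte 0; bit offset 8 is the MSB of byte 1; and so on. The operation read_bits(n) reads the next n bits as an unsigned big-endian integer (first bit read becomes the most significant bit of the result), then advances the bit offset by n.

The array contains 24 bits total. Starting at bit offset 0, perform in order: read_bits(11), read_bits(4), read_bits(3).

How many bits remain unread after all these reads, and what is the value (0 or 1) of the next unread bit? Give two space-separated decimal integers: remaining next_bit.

Read 1: bits[0:11] width=11 -> value=1030 (bin 10000000110); offset now 11 = byte 1 bit 3; 13 bits remain
Read 2: bits[11:15] width=4 -> value=6 (bin 0110); offset now 15 = byte 1 bit 7; 9 bits remain
Read 3: bits[15:18] width=3 -> value=7 (bin 111); offset now 18 = byte 2 bit 2; 6 bits remain

Answer: 6 1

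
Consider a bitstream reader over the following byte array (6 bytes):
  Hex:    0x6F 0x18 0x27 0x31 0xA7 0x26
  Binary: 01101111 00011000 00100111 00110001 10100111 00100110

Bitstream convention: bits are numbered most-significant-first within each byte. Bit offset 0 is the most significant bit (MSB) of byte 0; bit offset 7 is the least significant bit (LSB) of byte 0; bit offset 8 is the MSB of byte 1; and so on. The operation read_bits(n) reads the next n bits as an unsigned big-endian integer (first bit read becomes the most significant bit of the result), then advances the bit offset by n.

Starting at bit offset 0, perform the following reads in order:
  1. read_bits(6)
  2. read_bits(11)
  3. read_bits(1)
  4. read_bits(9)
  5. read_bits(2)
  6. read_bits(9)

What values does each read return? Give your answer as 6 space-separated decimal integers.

Read 1: bits[0:6] width=6 -> value=27 (bin 011011); offset now 6 = byte 0 bit 6; 42 bits remain
Read 2: bits[6:17] width=11 -> value=1584 (bin 11000110000); offset now 17 = byte 2 bit 1; 31 bits remain
Read 3: bits[17:18] width=1 -> value=0 (bin 0); offset now 18 = byte 2 bit 2; 30 bits remain
Read 4: bits[18:27] width=9 -> value=313 (bin 100111001); offset now 27 = byte 3 bit 3; 21 bits remain
Read 5: bits[27:29] width=2 -> value=2 (bin 10); offset now 29 = byte 3 bit 5; 19 bits remain
Read 6: bits[29:38] width=9 -> value=105 (bin 001101001); offset now 38 = byte 4 bit 6; 10 bits remain

Answer: 27 1584 0 313 2 105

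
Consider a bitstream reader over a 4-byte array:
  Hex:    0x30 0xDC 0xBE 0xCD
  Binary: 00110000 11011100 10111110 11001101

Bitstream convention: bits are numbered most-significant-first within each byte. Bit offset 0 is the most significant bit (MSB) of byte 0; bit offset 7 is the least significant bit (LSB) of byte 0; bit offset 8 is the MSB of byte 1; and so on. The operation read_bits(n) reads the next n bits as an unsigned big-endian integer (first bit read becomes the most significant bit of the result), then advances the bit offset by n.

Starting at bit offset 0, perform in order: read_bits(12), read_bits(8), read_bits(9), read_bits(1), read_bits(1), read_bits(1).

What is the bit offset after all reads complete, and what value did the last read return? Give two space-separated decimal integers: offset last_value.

Answer: 32 1

Derivation:
Read 1: bits[0:12] width=12 -> value=781 (bin 001100001101); offset now 12 = byte 1 bit 4; 20 bits remain
Read 2: bits[12:20] width=8 -> value=203 (bin 11001011); offset now 20 = byte 2 bit 4; 12 bits remain
Read 3: bits[20:29] width=9 -> value=473 (bin 111011001); offset now 29 = byte 3 bit 5; 3 bits remain
Read 4: bits[29:30] width=1 -> value=1 (bin 1); offset now 30 = byte 3 bit 6; 2 bits remain
Read 5: bits[30:31] width=1 -> value=0 (bin 0); offset now 31 = byte 3 bit 7; 1 bits remain
Read 6: bits[31:32] width=1 -> value=1 (bin 1); offset now 32 = byte 4 bit 0; 0 bits remain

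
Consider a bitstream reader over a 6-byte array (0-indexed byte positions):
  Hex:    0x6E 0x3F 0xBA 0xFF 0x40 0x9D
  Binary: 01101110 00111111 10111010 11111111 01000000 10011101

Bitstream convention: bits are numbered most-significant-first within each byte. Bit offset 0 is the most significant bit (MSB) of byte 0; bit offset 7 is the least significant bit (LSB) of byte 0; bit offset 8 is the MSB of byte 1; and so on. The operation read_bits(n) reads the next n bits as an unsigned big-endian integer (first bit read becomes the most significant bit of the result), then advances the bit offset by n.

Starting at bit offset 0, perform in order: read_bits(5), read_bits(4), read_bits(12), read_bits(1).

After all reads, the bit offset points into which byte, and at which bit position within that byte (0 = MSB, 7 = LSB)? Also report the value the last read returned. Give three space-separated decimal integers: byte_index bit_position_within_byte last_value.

Answer: 2 6 0

Derivation:
Read 1: bits[0:5] width=5 -> value=13 (bin 01101); offset now 5 = byte 0 bit 5; 43 bits remain
Read 2: bits[5:9] width=4 -> value=12 (bin 1100); offset now 9 = byte 1 bit 1; 39 bits remain
Read 3: bits[9:21] width=12 -> value=2039 (bin 011111110111); offset now 21 = byte 2 bit 5; 27 bits remain
Read 4: bits[21:22] width=1 -> value=0 (bin 0); offset now 22 = byte 2 bit 6; 26 bits remain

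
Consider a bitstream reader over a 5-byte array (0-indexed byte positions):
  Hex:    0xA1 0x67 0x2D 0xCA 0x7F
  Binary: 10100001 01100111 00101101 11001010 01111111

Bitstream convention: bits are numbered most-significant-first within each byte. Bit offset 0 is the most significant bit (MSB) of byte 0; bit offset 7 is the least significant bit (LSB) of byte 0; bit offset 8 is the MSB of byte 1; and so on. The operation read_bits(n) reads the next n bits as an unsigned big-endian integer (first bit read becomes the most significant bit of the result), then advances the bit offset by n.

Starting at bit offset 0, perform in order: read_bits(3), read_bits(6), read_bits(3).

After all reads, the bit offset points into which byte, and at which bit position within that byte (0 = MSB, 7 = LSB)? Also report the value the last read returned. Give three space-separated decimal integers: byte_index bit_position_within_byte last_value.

Answer: 1 4 6

Derivation:
Read 1: bits[0:3] width=3 -> value=5 (bin 101); offset now 3 = byte 0 bit 3; 37 bits remain
Read 2: bits[3:9] width=6 -> value=2 (bin 000010); offset now 9 = byte 1 bit 1; 31 bits remain
Read 3: bits[9:12] width=3 -> value=6 (bin 110); offset now 12 = byte 1 bit 4; 28 bits remain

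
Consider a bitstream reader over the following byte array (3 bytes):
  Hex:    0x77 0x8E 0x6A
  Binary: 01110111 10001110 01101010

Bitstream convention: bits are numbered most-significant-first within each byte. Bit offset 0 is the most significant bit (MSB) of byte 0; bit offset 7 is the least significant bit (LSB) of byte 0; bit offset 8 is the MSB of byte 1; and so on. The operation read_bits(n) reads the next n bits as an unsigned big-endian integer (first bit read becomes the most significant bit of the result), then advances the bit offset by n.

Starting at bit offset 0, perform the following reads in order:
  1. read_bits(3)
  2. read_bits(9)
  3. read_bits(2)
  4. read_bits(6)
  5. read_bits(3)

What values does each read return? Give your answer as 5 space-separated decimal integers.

Answer: 3 376 3 38 5

Derivation:
Read 1: bits[0:3] width=3 -> value=3 (bin 011); offset now 3 = byte 0 bit 3; 21 bits remain
Read 2: bits[3:12] width=9 -> value=376 (bin 101111000); offset now 12 = byte 1 bit 4; 12 bits remain
Read 3: bits[12:14] width=2 -> value=3 (bin 11); offset now 14 = byte 1 bit 6; 10 bits remain
Read 4: bits[14:20] width=6 -> value=38 (bin 100110); offset now 20 = byte 2 bit 4; 4 bits remain
Read 5: bits[20:23] width=3 -> value=5 (bin 101); offset now 23 = byte 2 bit 7; 1 bits remain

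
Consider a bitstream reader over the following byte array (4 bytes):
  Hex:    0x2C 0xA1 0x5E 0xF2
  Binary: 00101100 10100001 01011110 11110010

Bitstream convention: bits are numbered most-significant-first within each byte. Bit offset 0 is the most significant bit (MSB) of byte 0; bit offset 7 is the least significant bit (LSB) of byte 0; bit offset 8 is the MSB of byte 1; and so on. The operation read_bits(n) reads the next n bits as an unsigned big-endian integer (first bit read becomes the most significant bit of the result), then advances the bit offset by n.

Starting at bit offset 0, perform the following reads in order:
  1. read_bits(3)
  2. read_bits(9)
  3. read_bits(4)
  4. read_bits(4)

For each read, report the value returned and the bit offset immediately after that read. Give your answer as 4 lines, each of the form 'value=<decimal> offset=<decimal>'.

Answer: value=1 offset=3
value=202 offset=12
value=1 offset=16
value=5 offset=20

Derivation:
Read 1: bits[0:3] width=3 -> value=1 (bin 001); offset now 3 = byte 0 bit 3; 29 bits remain
Read 2: bits[3:12] width=9 -> value=202 (bin 011001010); offset now 12 = byte 1 bit 4; 20 bits remain
Read 3: bits[12:16] width=4 -> value=1 (bin 0001); offset now 16 = byte 2 bit 0; 16 bits remain
Read 4: bits[16:20] width=4 -> value=5 (bin 0101); offset now 20 = byte 2 bit 4; 12 bits remain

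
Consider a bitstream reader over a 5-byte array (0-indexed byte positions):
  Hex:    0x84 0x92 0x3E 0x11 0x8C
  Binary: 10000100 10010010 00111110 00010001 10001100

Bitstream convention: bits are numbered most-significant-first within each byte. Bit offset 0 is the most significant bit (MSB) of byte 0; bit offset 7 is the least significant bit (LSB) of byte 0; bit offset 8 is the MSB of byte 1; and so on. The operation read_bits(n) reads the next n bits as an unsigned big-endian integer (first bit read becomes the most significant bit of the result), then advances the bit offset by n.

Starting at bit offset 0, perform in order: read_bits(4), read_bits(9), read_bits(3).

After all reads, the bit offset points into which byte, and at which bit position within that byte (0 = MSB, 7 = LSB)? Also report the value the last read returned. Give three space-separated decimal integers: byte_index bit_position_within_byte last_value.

Answer: 2 0 2

Derivation:
Read 1: bits[0:4] width=4 -> value=8 (bin 1000); offset now 4 = byte 0 bit 4; 36 bits remain
Read 2: bits[4:13] width=9 -> value=146 (bin 010010010); offset now 13 = byte 1 bit 5; 27 bits remain
Read 3: bits[13:16] width=3 -> value=2 (bin 010); offset now 16 = byte 2 bit 0; 24 bits remain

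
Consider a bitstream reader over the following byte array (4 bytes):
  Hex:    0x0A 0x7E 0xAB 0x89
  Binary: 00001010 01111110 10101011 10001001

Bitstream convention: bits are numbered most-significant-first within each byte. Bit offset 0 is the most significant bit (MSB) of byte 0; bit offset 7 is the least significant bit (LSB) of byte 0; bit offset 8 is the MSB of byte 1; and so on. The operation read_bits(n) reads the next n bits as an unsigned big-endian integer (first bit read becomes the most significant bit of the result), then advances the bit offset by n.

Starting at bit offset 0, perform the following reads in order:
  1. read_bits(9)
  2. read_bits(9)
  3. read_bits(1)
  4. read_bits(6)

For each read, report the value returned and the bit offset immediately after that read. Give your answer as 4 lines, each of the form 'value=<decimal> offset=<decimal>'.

Answer: value=20 offset=9
value=506 offset=18
value=1 offset=19
value=23 offset=25

Derivation:
Read 1: bits[0:9] width=9 -> value=20 (bin 000010100); offset now 9 = byte 1 bit 1; 23 bits remain
Read 2: bits[9:18] width=9 -> value=506 (bin 111111010); offset now 18 = byte 2 bit 2; 14 bits remain
Read 3: bits[18:19] width=1 -> value=1 (bin 1); offset now 19 = byte 2 bit 3; 13 bits remain
Read 4: bits[19:25] width=6 -> value=23 (bin 010111); offset now 25 = byte 3 bit 1; 7 bits remain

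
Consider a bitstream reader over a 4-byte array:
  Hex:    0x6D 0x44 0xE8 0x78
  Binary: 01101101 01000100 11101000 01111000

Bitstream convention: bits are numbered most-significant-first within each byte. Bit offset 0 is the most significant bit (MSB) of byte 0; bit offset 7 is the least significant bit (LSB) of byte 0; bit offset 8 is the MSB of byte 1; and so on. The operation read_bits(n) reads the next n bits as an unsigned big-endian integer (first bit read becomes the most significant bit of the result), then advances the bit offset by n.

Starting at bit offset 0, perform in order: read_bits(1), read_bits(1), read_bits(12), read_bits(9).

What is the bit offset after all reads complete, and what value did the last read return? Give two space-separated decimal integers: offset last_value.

Read 1: bits[0:1] width=1 -> value=0 (bin 0); offset now 1 = byte 0 bit 1; 31 bits remain
Read 2: bits[1:2] width=1 -> value=1 (bin 1); offset now 2 = byte 0 bit 2; 30 bits remain
Read 3: bits[2:14] width=12 -> value=2897 (bin 101101010001); offset now 14 = byte 1 bit 6; 18 bits remain
Read 4: bits[14:23] width=9 -> value=116 (bin 001110100); offset now 23 = byte 2 bit 7; 9 bits remain

Answer: 23 116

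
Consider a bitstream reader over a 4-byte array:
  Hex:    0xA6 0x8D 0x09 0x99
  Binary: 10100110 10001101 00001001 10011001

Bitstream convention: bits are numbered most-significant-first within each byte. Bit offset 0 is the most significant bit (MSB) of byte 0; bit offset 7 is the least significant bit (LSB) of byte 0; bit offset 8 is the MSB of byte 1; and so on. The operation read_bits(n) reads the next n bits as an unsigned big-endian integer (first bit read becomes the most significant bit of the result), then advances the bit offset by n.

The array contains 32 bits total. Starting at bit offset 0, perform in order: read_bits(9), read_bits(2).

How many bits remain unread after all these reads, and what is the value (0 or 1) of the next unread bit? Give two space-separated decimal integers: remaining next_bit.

Read 1: bits[0:9] width=9 -> value=333 (bin 101001101); offset now 9 = byte 1 bit 1; 23 bits remain
Read 2: bits[9:11] width=2 -> value=0 (bin 00); offset now 11 = byte 1 bit 3; 21 bits remain

Answer: 21 0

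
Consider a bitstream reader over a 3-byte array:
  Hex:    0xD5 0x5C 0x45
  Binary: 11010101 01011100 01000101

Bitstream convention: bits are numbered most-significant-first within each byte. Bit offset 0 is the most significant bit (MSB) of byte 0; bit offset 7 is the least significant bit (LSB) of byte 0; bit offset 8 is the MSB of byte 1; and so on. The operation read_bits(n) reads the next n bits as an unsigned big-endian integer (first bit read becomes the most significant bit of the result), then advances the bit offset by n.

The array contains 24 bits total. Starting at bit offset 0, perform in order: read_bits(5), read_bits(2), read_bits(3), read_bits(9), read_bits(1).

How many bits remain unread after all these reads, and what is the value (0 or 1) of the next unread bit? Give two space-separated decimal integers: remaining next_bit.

Read 1: bits[0:5] width=5 -> value=26 (bin 11010); offset now 5 = byte 0 bit 5; 19 bits remain
Read 2: bits[5:7] width=2 -> value=2 (bin 10); offset now 7 = byte 0 bit 7; 17 bits remain
Read 3: bits[7:10] width=3 -> value=5 (bin 101); offset now 10 = byte 1 bit 2; 14 bits remain
Read 4: bits[10:19] width=9 -> value=226 (bin 011100010); offset now 19 = byte 2 bit 3; 5 bits remain
Read 5: bits[19:20] width=1 -> value=0 (bin 0); offset now 20 = byte 2 bit 4; 4 bits remain

Answer: 4 0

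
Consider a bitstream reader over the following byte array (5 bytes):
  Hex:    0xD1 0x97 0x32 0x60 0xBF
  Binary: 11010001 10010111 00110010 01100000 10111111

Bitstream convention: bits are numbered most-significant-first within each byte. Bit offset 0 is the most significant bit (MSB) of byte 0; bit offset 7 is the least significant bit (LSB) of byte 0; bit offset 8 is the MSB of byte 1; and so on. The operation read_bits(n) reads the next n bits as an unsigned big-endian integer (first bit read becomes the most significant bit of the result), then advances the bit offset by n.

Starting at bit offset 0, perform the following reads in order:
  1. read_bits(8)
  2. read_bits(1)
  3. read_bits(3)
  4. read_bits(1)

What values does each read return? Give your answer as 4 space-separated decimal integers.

Answer: 209 1 1 0

Derivation:
Read 1: bits[0:8] width=8 -> value=209 (bin 11010001); offset now 8 = byte 1 bit 0; 32 bits remain
Read 2: bits[8:9] width=1 -> value=1 (bin 1); offset now 9 = byte 1 bit 1; 31 bits remain
Read 3: bits[9:12] width=3 -> value=1 (bin 001); offset now 12 = byte 1 bit 4; 28 bits remain
Read 4: bits[12:13] width=1 -> value=0 (bin 0); offset now 13 = byte 1 bit 5; 27 bits remain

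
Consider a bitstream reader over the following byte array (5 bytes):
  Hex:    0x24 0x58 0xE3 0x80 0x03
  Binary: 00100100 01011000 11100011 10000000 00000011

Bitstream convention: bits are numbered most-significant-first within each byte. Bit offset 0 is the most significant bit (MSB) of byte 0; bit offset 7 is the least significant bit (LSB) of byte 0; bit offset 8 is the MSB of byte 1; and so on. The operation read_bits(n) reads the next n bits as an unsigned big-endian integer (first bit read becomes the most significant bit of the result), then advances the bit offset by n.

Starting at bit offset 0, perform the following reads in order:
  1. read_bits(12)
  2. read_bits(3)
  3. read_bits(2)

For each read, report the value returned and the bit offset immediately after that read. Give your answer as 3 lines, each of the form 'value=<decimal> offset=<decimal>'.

Answer: value=581 offset=12
value=4 offset=15
value=1 offset=17

Derivation:
Read 1: bits[0:12] width=12 -> value=581 (bin 001001000101); offset now 12 = byte 1 bit 4; 28 bits remain
Read 2: bits[12:15] width=3 -> value=4 (bin 100); offset now 15 = byte 1 bit 7; 25 bits remain
Read 3: bits[15:17] width=2 -> value=1 (bin 01); offset now 17 = byte 2 bit 1; 23 bits remain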